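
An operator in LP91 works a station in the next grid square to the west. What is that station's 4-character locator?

Longitude square 9; −1 → 8.
The latitude characters are unchanged.

LP81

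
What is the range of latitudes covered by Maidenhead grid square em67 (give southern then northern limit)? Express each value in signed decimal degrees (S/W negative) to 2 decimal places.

37.00, 38.00

Field E=4, M=12: +4·20° lon, +12·10° lat → SW at lon -100°, lat 30°.
Square 6, 7: +6·2° lon, +7·1° lat → SW at lon -88°, lat 37°.
Cell spans 2° lon × 1° lat.
south 37.00, north 38.00.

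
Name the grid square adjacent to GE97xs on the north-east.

HE07at

Longitude subsquare x = 23; +1 → 24, wraps to 0 = a, carry into square.
Longitude square 9; +1 → 10, wraps to 0, carry into field.
Longitude field G = 6; +1 → 7 = H.
Latitude subsquare s = 18; +1 → 19 = t.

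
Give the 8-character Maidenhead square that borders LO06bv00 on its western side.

Longitude extended square 0; −1 → -1, wraps to 9, carry into subsquare.
Longitude subsquare b = 1; −1 → 0 = a.
The latitude characters are unchanged.

LO06av90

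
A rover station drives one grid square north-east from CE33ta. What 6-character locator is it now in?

CE33ub

Longitude subsquare t = 19; +1 → 20 = u.
Latitude subsquare a = 0; +1 → 1 = b.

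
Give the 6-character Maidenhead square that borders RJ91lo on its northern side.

Latitude subsquare o = 14; +1 → 15 = p.
The longitude characters are unchanged.

RJ91lp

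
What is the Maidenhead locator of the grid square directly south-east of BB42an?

BB42bm

Longitude subsquare a = 0; +1 → 1 = b.
Latitude subsquare n = 13; −1 → 12 = m.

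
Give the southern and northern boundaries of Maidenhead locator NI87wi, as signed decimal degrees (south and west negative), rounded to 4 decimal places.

-2.6667, -2.6250

Field N=13, I=8: +13·20° lon, +8·10° lat → SW at lon 80°, lat -10°.
Square 8, 7: +8·2° lon, +7·1° lat → SW at lon 96°, lat -3°.
Subsquare w=22, i=8: +22·0.0833333° lon, +8·0.0416667° lat → SW at lon 97.8333°, lat -2.66667°.
Cell spans 0.0833333° lon × 0.0416667° lat.
south -2.6667, north -2.6250.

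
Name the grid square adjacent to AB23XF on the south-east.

AB33ae

Longitude subsquare x = 23; +1 → 24, wraps to 0 = a, carry into square.
Longitude square 2; +1 → 3.
Latitude subsquare f = 5; −1 → 4 = e.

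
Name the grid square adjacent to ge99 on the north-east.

Longitude square 9; +1 → 10, wraps to 0, carry into field.
Longitude field G = 6; +1 → 7 = H.
Latitude square 9; +1 → 10, wraps to 0, carry into field.
Latitude field E = 4; +1 → 5 = F.

HF00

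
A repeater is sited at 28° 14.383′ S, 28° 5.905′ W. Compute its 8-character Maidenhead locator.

HG51ws82

Add 180° to longitude and 90° to latitude: 151.90158, 61.76028.
Field: 151.90158/20 → 7 → H, 61.76028/10 → 6 → G; chars HG.
Square: 11.90158/2 → 5, 1.76028/1 → 1; chars 51.
Subsquare: 1.90158/0.0833333 → 22 → w, 0.76028/0.0416667 → 18 → s; chars ws.
Extended square: 0.06825/0.00833333 → 8, 0.01028/0.00416667 → 2; chars 82.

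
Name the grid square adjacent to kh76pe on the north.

Latitude subsquare e = 4; +1 → 5 = f.
The longitude characters are unchanged.

KH76pf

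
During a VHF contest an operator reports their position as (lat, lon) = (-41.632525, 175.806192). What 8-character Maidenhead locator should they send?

RE78vi68

Add 180° to longitude and 90° to latitude: 355.80619, 48.36747.
Field: 355.80619/20 → 17 → R, 48.36747/10 → 4 → E; chars RE.
Square: 15.80619/2 → 7, 8.36747/1 → 8; chars 78.
Subsquare: 1.80619/0.0833333 → 21 → v, 0.36747/0.0416667 → 8 → i; chars vi.
Extended square: 0.05619/0.00833333 → 6, 0.03414/0.00416667 → 8; chars 68.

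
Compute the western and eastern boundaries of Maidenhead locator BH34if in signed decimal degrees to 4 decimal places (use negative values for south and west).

-153.3333, -153.2500

Field B=1, H=7: +1·20° lon, +7·10° lat → SW at lon -160°, lat -20°.
Square 3, 4: +3·2° lon, +4·1° lat → SW at lon -154°, lat -16°.
Subsquare i=8, f=5: +8·0.0833333° lon, +5·0.0416667° lat → SW at lon -153.333°, lat -15.7917°.
Cell spans 0.0833333° lon × 0.0416667° lat.
west -153.3333, east -153.2500.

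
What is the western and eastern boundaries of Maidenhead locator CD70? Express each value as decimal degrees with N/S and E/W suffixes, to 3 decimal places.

Field C=2, D=3: +2·20° lon, +3·10° lat → SW at lon -140°, lat -60°.
Square 7, 0: +7·2° lon, +0·1° lat → SW at lon -126°, lat -60°.
Cell spans 2° lon × 1° lat.
west 126.000° W, east 124.000° W.

126.000° W, 124.000° W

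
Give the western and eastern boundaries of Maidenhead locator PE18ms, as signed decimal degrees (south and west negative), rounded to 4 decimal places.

Field P=15, E=4: +15·20° lon, +4·10° lat → SW at lon 120°, lat -50°.
Square 1, 8: +1·2° lon, +8·1° lat → SW at lon 122°, lat -42°.
Subsquare m=12, s=18: +12·0.0833333° lon, +18·0.0416667° lat → SW at lon 123°, lat -41.25°.
Cell spans 0.0833333° lon × 0.0416667° lat.
west 123.0000, east 123.0833.

123.0000, 123.0833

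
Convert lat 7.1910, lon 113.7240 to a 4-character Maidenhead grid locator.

OJ67

Add 180° to longitude and 90° to latitude: 293.72, 97.19.
Field: 293.72/20 → 14 → O, 97.19/10 → 9 → J; chars OJ.
Square: 13.72/2 → 6, 7.19/1 → 7; chars 67.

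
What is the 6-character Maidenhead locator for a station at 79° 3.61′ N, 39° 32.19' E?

KQ99sb

Offset from 180°W / 90°S: lon 219.5365°, lat 169.0602°.
Field: lon ⌊219.5365/20⌋ = 10 → K; lat ⌊169.0602/10⌋ = 16 → Q.
Square: lon ⌊19.5365/2⌋ = 9; lat ⌊9.0602/1⌋ = 9.
Subsquare: lon ⌊1.5365/0.0833333⌋ = 18 → s; lat ⌊0.0602/0.0416667⌋ = 1 → b.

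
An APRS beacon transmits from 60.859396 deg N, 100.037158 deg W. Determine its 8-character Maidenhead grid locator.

DP90xu56

Shift to the Maidenhead origin (180°W, 90°S): lon 79.96284, lat 150.85940.
Field: lon ⌊79.96284/20⌋ = 3 → D; lat ⌊150.85940/10⌋ = 15 → P.
Square: lon ⌊19.96284/2⌋ = 9; lat ⌊0.85940/1⌋ = 0.
Subsquare: lon ⌊1.96284/0.0833333⌋ = 23 → x; lat ⌊0.85940/0.0416667⌋ = 20 → u.
Extended square: lon ⌊0.04618/0.00833333⌋ = 5; lat ⌊0.02606/0.00416667⌋ = 6.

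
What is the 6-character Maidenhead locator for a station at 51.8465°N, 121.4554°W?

Offset from 180°W / 90°S: lon 58.5446°, lat 141.8465°.
Field: 58.5446/20 → 2 → C, 141.8465/10 → 14 → O; chars CO.
Square: 18.5446/2 → 9, 1.8465/1 → 1; chars 91.
Subsquare: 0.5446/0.0833333 → 6 → g, 0.8465/0.0416667 → 20 → u; chars gu.

CO91gu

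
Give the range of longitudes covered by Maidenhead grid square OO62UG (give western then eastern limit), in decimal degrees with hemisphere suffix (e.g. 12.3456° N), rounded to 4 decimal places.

Field O=14, O=14: +14·20° lon, +14·10° lat → SW at lon 100°, lat 50°.
Square 6, 2: +6·2° lon, +2·1° lat → SW at lon 112°, lat 52°.
Subsquare u=20, g=6: +20·0.0833333° lon, +6·0.0416667° lat → SW at lon 113.667°, lat 52.25°.
Cell spans 0.0833333° lon × 0.0416667° lat.
west 113.6667° E, east 113.7500° E.

113.6667° E, 113.7500° E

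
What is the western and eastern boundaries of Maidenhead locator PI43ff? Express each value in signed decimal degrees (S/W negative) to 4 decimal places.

Field P=15, I=8: +15·20° lon, +8·10° lat → SW at lon 120°, lat -10°.
Square 4, 3: +4·2° lon, +3·1° lat → SW at lon 128°, lat -7°.
Subsquare f=5, f=5: +5·0.0833333° lon, +5·0.0416667° lat → SW at lon 128.417°, lat -6.79167°.
Cell spans 0.0833333° lon × 0.0416667° lat.
west 128.4167, east 128.5000.

128.4167, 128.5000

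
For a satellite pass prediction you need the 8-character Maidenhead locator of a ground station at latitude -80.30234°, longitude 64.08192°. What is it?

Shift to the Maidenhead origin (180°W, 90°S): lon 244.08192, lat 9.69766.
Field: 244.08192/20 → 12 → M, 9.69766/10 → 0 → A; chars MA.
Square: 4.08192/2 → 2, 9.69766/1 → 9; chars 29.
Subsquare: 0.08192/0.0833333 → 0 → a, 0.69766/0.0416667 → 16 → q; chars aq.
Extended square: 0.08192/0.00833333 → 9, 0.03099/0.00416667 → 7; chars 97.

MA29aq97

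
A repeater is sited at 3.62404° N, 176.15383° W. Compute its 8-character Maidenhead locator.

AJ13wo19

Offset from 180°W / 90°S: lon 3.84617°, lat 93.62404°.
Field: lon ⌊3.84617/20⌋ = 0 → A; lat ⌊93.62404/10⌋ = 9 → J.
Square: lon ⌊3.84617/2⌋ = 1; lat ⌊3.62404/1⌋ = 3.
Subsquare: lon ⌊1.84617/0.0833333⌋ = 22 → w; lat ⌊0.62404/0.0416667⌋ = 14 → o.
Extended square: lon ⌊0.01284/0.00833333⌋ = 1; lat ⌊0.04071/0.00416667⌋ = 9.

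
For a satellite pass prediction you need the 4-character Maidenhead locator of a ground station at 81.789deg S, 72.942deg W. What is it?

FA38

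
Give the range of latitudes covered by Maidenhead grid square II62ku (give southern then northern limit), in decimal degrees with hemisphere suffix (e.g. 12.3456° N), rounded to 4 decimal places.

Field I=8, I=8: +8·20° lon, +8·10° lat → SW at lon -20°, lat -10°.
Square 6, 2: +6·2° lon, +2·1° lat → SW at lon -8°, lat -8°.
Subsquare k=10, u=20: +10·0.0833333° lon, +20·0.0416667° lat → SW at lon -7.16667°, lat -7.16667°.
Cell spans 0.0833333° lon × 0.0416667° lat.
south 7.1667° S, north 7.1250° S.

7.1667° S, 7.1250° S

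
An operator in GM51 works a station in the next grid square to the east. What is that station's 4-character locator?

GM61

Longitude square 5; +1 → 6.
The latitude characters are unchanged.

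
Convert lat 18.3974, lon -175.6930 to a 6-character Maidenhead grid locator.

Shift to the Maidenhead origin (180°W, 90°S): lon 4.3070, lat 108.3974.
Field: 4.3070/20 → 0 → A, 108.3974/10 → 10 → K; chars AK.
Square: 4.3070/2 → 2, 8.3974/1 → 8; chars 28.
Subsquare: 0.3070/0.0833333 → 3 → d, 0.3974/0.0416667 → 9 → j; chars dj.

AK28dj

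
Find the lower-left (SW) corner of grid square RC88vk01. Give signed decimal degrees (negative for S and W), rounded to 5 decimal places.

Field R=17, C=2: +17·20° lon, +2·10° lat → SW at lon 160°, lat -70°.
Square 8, 8: +8·2° lon, +8·1° lat → SW at lon 176°, lat -62°.
Subsquare v=21, k=10: +21·0.0833333° lon, +10·0.0416667° lat → SW at lon 177.75°, lat -61.5833°.
Extended square 0, 1: +0·0.00833333° lon, +1·0.00416667° lat → SW at lon 177.75°, lat -61.5792°.
latitude -61.57917, longitude 177.75000.

-61.57917, 177.75000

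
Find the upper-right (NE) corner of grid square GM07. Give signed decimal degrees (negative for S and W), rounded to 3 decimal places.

Field G=6, M=12: +6·20° lon, +12·10° lat → SW at lon -60°, lat 30°.
Square 0, 7: +0·2° lon, +7·1° lat → SW at lon -60°, lat 37°.
Cell spans 2° lon × 1° lat. NE corner is SW corner plus one full cell.
latitude 38.000, longitude -58.000.

38.000, -58.000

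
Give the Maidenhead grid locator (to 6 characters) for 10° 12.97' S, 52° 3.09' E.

LH69as

Add 180° to longitude and 90° to latitude: 232.0515, 79.7838.
Field: lon ⌊232.0515/20⌋ = 11 → L; lat ⌊79.7838/10⌋ = 7 → H.
Square: lon ⌊12.0515/2⌋ = 6; lat ⌊9.7838/1⌋ = 9.
Subsquare: lon ⌊0.0515/0.0833333⌋ = 0 → a; lat ⌊0.7838/0.0416667⌋ = 18 → s.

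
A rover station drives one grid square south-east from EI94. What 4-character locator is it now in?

Longitude square 9; +1 → 10, wraps to 0, carry into field.
Longitude field E = 4; +1 → 5 = F.
Latitude square 4; −1 → 3.

FI03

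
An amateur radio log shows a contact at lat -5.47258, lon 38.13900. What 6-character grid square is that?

KI94bm

Shift to the Maidenhead origin (180°W, 90°S): lon 218.1390, lat 84.5274.
Field: lon ⌊218.1390/20⌋ = 10 → K; lat ⌊84.5274/10⌋ = 8 → I.
Square: lon ⌊18.1390/2⌋ = 9; lat ⌊4.5274/1⌋ = 4.
Subsquare: lon ⌊0.1390/0.0833333⌋ = 1 → b; lat ⌊0.5274/0.0416667⌋ = 12 → m.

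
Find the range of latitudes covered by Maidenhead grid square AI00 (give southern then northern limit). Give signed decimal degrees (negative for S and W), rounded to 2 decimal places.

-10.00, -9.00

Field A=0, I=8: +0·20° lon, +8·10° lat → SW at lon -180°, lat -10°.
Square 0, 0: +0·2° lon, +0·1° lat → SW at lon -180°, lat -10°.
Cell spans 2° lon × 1° lat.
south -10.00, north -9.00.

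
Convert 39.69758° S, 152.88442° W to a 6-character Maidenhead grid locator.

BF30nh

Add 180° to longitude and 90° to latitude: 27.1156, 50.3024.
Field: 27.1156/20 → 1 → B, 50.3024/10 → 5 → F; chars BF.
Square: 7.1156/2 → 3, 0.3024/1 → 0; chars 30.
Subsquare: 1.1156/0.0833333 → 13 → n, 0.3024/0.0416667 → 7 → h; chars nh.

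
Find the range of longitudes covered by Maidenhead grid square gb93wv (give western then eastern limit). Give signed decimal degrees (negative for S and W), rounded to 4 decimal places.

Field G=6, B=1: +6·20° lon, +1·10° lat → SW at lon -60°, lat -80°.
Square 9, 3: +9·2° lon, +3·1° lat → SW at lon -42°, lat -77°.
Subsquare w=22, v=21: +22·0.0833333° lon, +21·0.0416667° lat → SW at lon -40.1667°, lat -76.125°.
Cell spans 0.0833333° lon × 0.0416667° lat.
west -40.1667, east -40.0833.

-40.1667, -40.0833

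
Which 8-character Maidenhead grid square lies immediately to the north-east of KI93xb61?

KI93xb72

Longitude extended square 6; +1 → 7.
Latitude extended square 1; +1 → 2.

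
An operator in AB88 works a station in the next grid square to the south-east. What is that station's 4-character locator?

AB97

Longitude square 8; +1 → 9.
Latitude square 8; −1 → 7.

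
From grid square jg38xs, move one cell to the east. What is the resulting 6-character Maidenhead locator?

JG48as

Longitude subsquare x = 23; +1 → 24, wraps to 0 = a, carry into square.
Longitude square 3; +1 → 4.
The latitude characters are unchanged.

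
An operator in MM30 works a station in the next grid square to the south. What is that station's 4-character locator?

ML39

Latitude square 0; −1 → -1, wraps to 9, carry into field.
Latitude field M = 12; −1 → 11 = L.
The longitude characters are unchanged.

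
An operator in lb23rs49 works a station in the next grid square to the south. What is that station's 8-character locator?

LB23rs48

Latitude extended square 9; −1 → 8.
The longitude characters are unchanged.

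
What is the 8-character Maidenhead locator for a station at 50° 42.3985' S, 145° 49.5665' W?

BD79ch00

Shift to the Maidenhead origin (180°W, 90°S): lon 34.17389, lat 39.29336.
Field (20°×10°, letters A–R): lon ⌊34.17389/20⌋ = 1 → B; lat ⌊39.29336/10⌋ = 3 → D.
Square (2°×1°, digits 0–9): lon ⌊14.17389/2⌋ = 7; lat ⌊9.29336/1⌋ = 9.
Subsquare (5′×2.5′, letters a–x): lon ⌊0.17389/0.0833333⌋ = 2 → c; lat ⌊0.29336/0.0416667⌋ = 7 → h.
Extended square (30″×15″, digits 0–9): lon ⌊0.00722/0.00833333⌋ = 0; lat ⌊0.00169/0.00416667⌋ = 0.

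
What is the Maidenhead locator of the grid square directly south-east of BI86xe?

BI96ad

Longitude subsquare x = 23; +1 → 24, wraps to 0 = a, carry into square.
Longitude square 8; +1 → 9.
Latitude subsquare e = 4; −1 → 3 = d.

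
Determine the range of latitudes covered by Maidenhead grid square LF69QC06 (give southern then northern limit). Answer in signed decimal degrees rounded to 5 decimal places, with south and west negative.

-30.89167, -30.88750

Field L=11, F=5: +11·20° lon, +5·10° lat → SW at lon 40°, lat -40°.
Square 6, 9: +6·2° lon, +9·1° lat → SW at lon 52°, lat -31°.
Subsquare q=16, c=2: +16·0.0833333° lon, +2·0.0416667° lat → SW at lon 53.3333°, lat -30.9167°.
Extended square 0, 6: +0·0.00833333° lon, +6·0.00416667° lat → SW at lon 53.3333°, lat -30.8917°.
Cell spans 0.00833333° lon × 0.00416667° lat.
south -30.89167, north -30.88750.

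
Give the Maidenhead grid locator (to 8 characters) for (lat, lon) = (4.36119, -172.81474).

Shift to the Maidenhead origin (180°W, 90°S): lon 7.18526, lat 94.36119.
Field (20°×10°, letters A–R): lon ⌊7.18526/20⌋ = 0 → A; lat ⌊94.36119/10⌋ = 9 → J.
Square (2°×1°, digits 0–9): lon ⌊7.18526/2⌋ = 3; lat ⌊4.36119/1⌋ = 4.
Subsquare (5′×2.5′, letters a–x): lon ⌊1.18526/0.0833333⌋ = 14 → o; lat ⌊0.36119/0.0416667⌋ = 8 → i.
Extended square (30″×15″, digits 0–9): lon ⌊0.01859/0.00833333⌋ = 2; lat ⌊0.02786/0.00416667⌋ = 6.

AJ34oi26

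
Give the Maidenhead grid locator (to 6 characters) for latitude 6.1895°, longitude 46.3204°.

LJ36de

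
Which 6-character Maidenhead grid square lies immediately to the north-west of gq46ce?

Longitude subsquare c = 2; −1 → 1 = b.
Latitude subsquare e = 4; +1 → 5 = f.

GQ46bf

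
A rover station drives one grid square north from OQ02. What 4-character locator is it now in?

Latitude square 2; +1 → 3.
The longitude characters are unchanged.

OQ03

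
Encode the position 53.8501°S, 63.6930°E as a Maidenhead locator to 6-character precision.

MD16ud

Add 180° to longitude and 90° to latitude: 243.6930, 36.1499.
Field: lon ⌊243.6930/20⌋ = 12 → M; lat ⌊36.1499/10⌋ = 3 → D.
Square: lon ⌊3.6930/2⌋ = 1; lat ⌊6.1499/1⌋ = 6.
Subsquare: lon ⌊1.6930/0.0833333⌋ = 20 → u; lat ⌊0.1499/0.0416667⌋ = 3 → d.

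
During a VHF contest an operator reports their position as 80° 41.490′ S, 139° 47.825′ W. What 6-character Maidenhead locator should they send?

CA09ch

Shift to the Maidenhead origin (180°W, 90°S): lon 40.2029, lat 9.3085.
Field (20°×10°, letters A–R): lon ⌊40.2029/20⌋ = 2 → C; lat ⌊9.3085/10⌋ = 0 → A.
Square (2°×1°, digits 0–9): lon ⌊0.2029/2⌋ = 0; lat ⌊9.3085/1⌋ = 9.
Subsquare (5′×2.5′, letters a–x): lon ⌊0.2029/0.0833333⌋ = 2 → c; lat ⌊0.3085/0.0416667⌋ = 7 → h.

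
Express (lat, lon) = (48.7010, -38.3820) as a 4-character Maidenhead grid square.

Shift to the Maidenhead origin (180°W, 90°S): lon 141.62, lat 138.70.
Field: lon ⌊141.62/20⌋ = 7 → H; lat ⌊138.70/10⌋ = 13 → N.
Square: lon ⌊1.62/2⌋ = 0; lat ⌊8.70/1⌋ = 8.

HN08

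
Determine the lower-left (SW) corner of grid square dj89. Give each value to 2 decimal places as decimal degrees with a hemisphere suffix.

9.00° N, 104.00° W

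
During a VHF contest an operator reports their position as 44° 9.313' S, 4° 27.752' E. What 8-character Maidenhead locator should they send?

JE25fu52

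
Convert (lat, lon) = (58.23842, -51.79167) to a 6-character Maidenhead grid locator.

GO48cf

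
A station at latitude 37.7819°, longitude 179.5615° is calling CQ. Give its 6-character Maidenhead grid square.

Offset from 180°W / 90°S: lon 359.5615°, lat 127.7819°.
Field (20°×10°, letters A–R): 359.5615/20 → 17 → R, 127.7819/10 → 12 → M; chars RM.
Square (2°×1°, digits 0–9): 19.5615/2 → 9, 7.7819/1 → 7; chars 97.
Subsquare (5′×2.5′, letters a–x): 1.5615/0.0833333 → 18 → s, 0.7819/0.0416667 → 18 → s; chars ss.

RM97ss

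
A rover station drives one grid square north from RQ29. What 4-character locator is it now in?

RR20

Latitude square 9; +1 → 10, wraps to 0, carry into field.
Latitude field Q = 16; +1 → 17 = R.
The longitude characters are unchanged.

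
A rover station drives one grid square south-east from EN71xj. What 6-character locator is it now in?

EN81ai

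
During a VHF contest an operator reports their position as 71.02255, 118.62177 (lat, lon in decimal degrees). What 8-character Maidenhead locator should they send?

OQ91ha45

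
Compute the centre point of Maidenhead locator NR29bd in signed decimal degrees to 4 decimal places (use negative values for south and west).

89.1458, 84.1250

Field N=13, R=17: +13·20° lon, +17·10° lat → SW at lon 80°, lat 80°.
Square 2, 9: +2·2° lon, +9·1° lat → SW at lon 84°, lat 89°.
Subsquare b=1, d=3: +1·0.0833333° lon, +3·0.0416667° lat → SW at lon 84.0833°, lat 89.125°.
Cell spans 0.0833333° lon × 0.0416667° lat. Centre is SW corner plus half of each.
latitude 89.1458, longitude 84.1250.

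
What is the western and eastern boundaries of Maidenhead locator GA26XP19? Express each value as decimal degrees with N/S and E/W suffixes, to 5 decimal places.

Field G=6, A=0: +6·20° lon, +0·10° lat → SW at lon -60°, lat -90°.
Square 2, 6: +2·2° lon, +6·1° lat → SW at lon -56°, lat -84°.
Subsquare x=23, p=15: +23·0.0833333° lon, +15·0.0416667° lat → SW at lon -54.0833°, lat -83.375°.
Extended square 1, 9: +1·0.00833333° lon, +9·0.00416667° lat → SW at lon -54.075°, lat -83.3375°.
Cell spans 0.00833333° lon × 0.00416667° lat.
west 54.07500° W, east 54.06667° W.

54.07500° W, 54.06667° W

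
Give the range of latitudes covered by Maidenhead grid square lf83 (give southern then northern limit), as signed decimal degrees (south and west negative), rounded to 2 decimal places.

-37.00, -36.00

Field L=11, F=5: +11·20° lon, +5·10° lat → SW at lon 40°, lat -40°.
Square 8, 3: +8·2° lon, +3·1° lat → SW at lon 56°, lat -37°.
Cell spans 2° lon × 1° lat.
south -37.00, north -36.00.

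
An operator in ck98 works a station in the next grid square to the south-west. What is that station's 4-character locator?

CK87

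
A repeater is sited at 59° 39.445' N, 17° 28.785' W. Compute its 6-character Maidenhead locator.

IO19gp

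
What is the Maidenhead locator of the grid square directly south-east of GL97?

HL06

Longitude square 9; +1 → 10, wraps to 0, carry into field.
Longitude field G = 6; +1 → 7 = H.
Latitude square 7; −1 → 6.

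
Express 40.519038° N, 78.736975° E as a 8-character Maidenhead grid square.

MN90im84

Shift to the Maidenhead origin (180°W, 90°S): lon 258.73698, lat 130.51904.
Field: lon ⌊258.73698/20⌋ = 12 → M; lat ⌊130.51904/10⌋ = 13 → N.
Square: lon ⌊18.73698/2⌋ = 9; lat ⌊0.51904/1⌋ = 0.
Subsquare: lon ⌊0.73698/0.0833333⌋ = 8 → i; lat ⌊0.51904/0.0416667⌋ = 12 → m.
Extended square: lon ⌊0.07031/0.00833333⌋ = 8; lat ⌊0.01904/0.00416667⌋ = 4.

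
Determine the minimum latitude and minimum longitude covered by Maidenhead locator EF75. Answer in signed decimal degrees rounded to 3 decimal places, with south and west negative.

-35.000, -86.000

Field E=4, F=5: +4·20° lon, +5·10° lat → SW at lon -100°, lat -40°.
Square 7, 5: +7·2° lon, +5·1° lat → SW at lon -86°, lat -35°.
latitude -35.000, longitude -86.000.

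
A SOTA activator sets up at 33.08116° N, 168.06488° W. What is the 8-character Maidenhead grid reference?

Offset from 180°W / 90°S: lon 11.93512°, lat 123.08116°.
Field: lon ⌊11.93512/20⌋ = 0 → A; lat ⌊123.08116/10⌋ = 12 → M.
Square: lon ⌊11.93512/2⌋ = 5; lat ⌊3.08116/1⌋ = 3.
Subsquare: lon ⌊1.93512/0.0833333⌋ = 23 → x; lat ⌊0.08116/0.0416667⌋ = 1 → b.
Extended square: lon ⌊0.01845/0.00833333⌋ = 2; lat ⌊0.03949/0.00416667⌋ = 9.

AM53xb29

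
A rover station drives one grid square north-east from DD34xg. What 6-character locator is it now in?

Longitude subsquare x = 23; +1 → 24, wraps to 0 = a, carry into square.
Longitude square 3; +1 → 4.
Latitude subsquare g = 6; +1 → 7 = h.

DD44ah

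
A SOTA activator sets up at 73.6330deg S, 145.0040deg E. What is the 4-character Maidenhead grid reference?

Shift to the Maidenhead origin (180°W, 90°S): lon 325.00, lat 16.37.
Field: lon ⌊325.00/20⌋ = 16 → Q; lat ⌊16.37/10⌋ = 1 → B.
Square: lon ⌊5.00/2⌋ = 2; lat ⌊6.37/1⌋ = 6.

QB26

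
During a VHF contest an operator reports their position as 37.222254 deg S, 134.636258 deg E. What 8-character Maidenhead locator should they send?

PF72hs66

Add 180° to longitude and 90° to latitude: 314.63626, 52.77775.
Field (20°×10°, letters A–R): 314.63626/20 → 15 → P, 52.77775/10 → 5 → F; chars PF.
Square (2°×1°, digits 0–9): 14.63626/2 → 7, 2.77775/1 → 2; chars 72.
Subsquare (5′×2.5′, letters a–x): 0.63626/0.0833333 → 7 → h, 0.77775/0.0416667 → 18 → s; chars hs.
Extended square (30″×15″, digits 0–9): 0.05292/0.00833333 → 6, 0.02775/0.00416667 → 6; chars 66.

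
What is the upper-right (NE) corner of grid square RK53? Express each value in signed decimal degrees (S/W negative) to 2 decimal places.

14.00, 172.00

Field R=17, K=10: +17·20° lon, +10·10° lat → SW at lon 160°, lat 10°.
Square 5, 3: +5·2° lon, +3·1° lat → SW at lon 170°, lat 13°.
Cell spans 2° lon × 1° lat. NE corner is SW corner plus one full cell.
latitude 14.00, longitude 172.00.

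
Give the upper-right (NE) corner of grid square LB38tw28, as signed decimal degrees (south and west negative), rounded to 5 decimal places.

-71.04583, 47.60833

Field L=11, B=1: +11·20° lon, +1·10° lat → SW at lon 40°, lat -80°.
Square 3, 8: +3·2° lon, +8·1° lat → SW at lon 46°, lat -72°.
Subsquare t=19, w=22: +19·0.0833333° lon, +22·0.0416667° lat → SW at lon 47.5833°, lat -71.0833°.
Extended square 2, 8: +2·0.00833333° lon, +8·0.00416667° lat → SW at lon 47.6°, lat -71.05°.
Cell spans 0.00833333° lon × 0.00416667° lat. NE corner is SW corner plus one full cell.
latitude -71.04583, longitude 47.60833.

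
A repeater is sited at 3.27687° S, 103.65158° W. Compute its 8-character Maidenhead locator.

DI86er13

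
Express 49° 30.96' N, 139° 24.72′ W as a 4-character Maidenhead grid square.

Shift to the Maidenhead origin (180°W, 90°S): lon 40.59, lat 139.52.
Field: 40.59/20 → 2 → C, 139.52/10 → 13 → N; chars CN.
Square: 0.59/2 → 0, 9.52/1 → 9; chars 09.

CN09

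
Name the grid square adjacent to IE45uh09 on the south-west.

Longitude extended square 0; −1 → -1, wraps to 9, carry into subsquare.
Longitude subsquare u = 20; −1 → 19 = t.
Latitude extended square 9; −1 → 8.

IE45th98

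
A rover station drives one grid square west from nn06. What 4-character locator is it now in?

MN96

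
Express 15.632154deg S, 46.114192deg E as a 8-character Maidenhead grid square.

LH34bi38

Add 180° to longitude and 90° to latitude: 226.11419, 74.36785.
Field: lon ⌊226.11419/20⌋ = 11 → L; lat ⌊74.36785/10⌋ = 7 → H.
Square: lon ⌊6.11419/2⌋ = 3; lat ⌊4.36785/1⌋ = 4.
Subsquare: lon ⌊0.11419/0.0833333⌋ = 1 → b; lat ⌊0.36785/0.0416667⌋ = 8 → i.
Extended square: lon ⌊0.03086/0.00833333⌋ = 3; lat ⌊0.03451/0.00416667⌋ = 8.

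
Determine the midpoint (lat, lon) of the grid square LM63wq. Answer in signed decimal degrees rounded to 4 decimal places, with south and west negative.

Field L=11, M=12: +11·20° lon, +12·10° lat → SW at lon 40°, lat 30°.
Square 6, 3: +6·2° lon, +3·1° lat → SW at lon 52°, lat 33°.
Subsquare w=22, q=16: +22·0.0833333° lon, +16·0.0416667° lat → SW at lon 53.8333°, lat 33.6667°.
Cell spans 0.0833333° lon × 0.0416667° lat. Centre is SW corner plus half of each.
latitude 33.6875, longitude 53.8750.

33.6875, 53.8750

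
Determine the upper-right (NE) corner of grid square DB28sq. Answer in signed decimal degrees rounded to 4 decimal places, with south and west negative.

-71.2917, -114.4167

Field D=3, B=1: +3·20° lon, +1·10° lat → SW at lon -120°, lat -80°.
Square 2, 8: +2·2° lon, +8·1° lat → SW at lon -116°, lat -72°.
Subsquare s=18, q=16: +18·0.0833333° lon, +16·0.0416667° lat → SW at lon -114.5°, lat -71.3333°.
Cell spans 0.0833333° lon × 0.0416667° lat. NE corner is SW corner plus one full cell.
latitude -71.2917, longitude -114.4167.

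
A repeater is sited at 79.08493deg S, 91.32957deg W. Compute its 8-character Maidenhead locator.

EB40iv09

Add 180° to longitude and 90° to latitude: 88.67043, 10.91507.
Field: 88.67043/20 → 4 → E, 10.91507/10 → 1 → B; chars EB.
Square: 8.67043/2 → 4, 0.91507/1 → 0; chars 40.
Subsquare: 0.67043/0.0833333 → 8 → i, 0.91507/0.0416667 → 21 → v; chars iv.
Extended square: 0.00376/0.00833333 → 0, 0.04007/0.00416667 → 9; chars 09.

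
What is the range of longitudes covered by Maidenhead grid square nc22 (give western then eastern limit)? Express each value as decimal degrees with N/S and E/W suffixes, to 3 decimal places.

84.000° E, 86.000° E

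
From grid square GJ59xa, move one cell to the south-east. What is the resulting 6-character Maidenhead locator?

Longitude subsquare x = 23; +1 → 24, wraps to 0 = a, carry into square.
Longitude square 5; +1 → 6.
Latitude subsquare a = 0; −1 → -1, wraps to 23 = x, carry into square.
Latitude square 9; −1 → 8.

GJ68ax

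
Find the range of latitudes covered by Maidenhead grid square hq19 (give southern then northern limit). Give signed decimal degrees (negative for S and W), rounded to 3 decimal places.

Field H=7, Q=16: +7·20° lon, +16·10° lat → SW at lon -40°, lat 70°.
Square 1, 9: +1·2° lon, +9·1° lat → SW at lon -38°, lat 79°.
Cell spans 2° lon × 1° lat.
south 79.000, north 80.000.

79.000, 80.000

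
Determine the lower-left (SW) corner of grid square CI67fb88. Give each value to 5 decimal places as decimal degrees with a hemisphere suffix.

Field C=2, I=8: +2·20° lon, +8·10° lat → SW at lon -140°, lat -10°.
Square 6, 7: +6·2° lon, +7·1° lat → SW at lon -128°, lat -3°.
Subsquare f=5, b=1: +5·0.0833333° lon, +1·0.0416667° lat → SW at lon -127.583°, lat -2.95833°.
Extended square 8, 8: +8·0.00833333° lon, +8·0.00416667° lat → SW at lon -127.517°, lat -2.925°.
latitude 2.92500° S, longitude 127.51667° W.

2.92500° S, 127.51667° W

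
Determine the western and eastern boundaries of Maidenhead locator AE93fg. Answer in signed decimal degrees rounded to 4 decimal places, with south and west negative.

-161.5833, -161.5000

Field A=0, E=4: +0·20° lon, +4·10° lat → SW at lon -180°, lat -50°.
Square 9, 3: +9·2° lon, +3·1° lat → SW at lon -162°, lat -47°.
Subsquare f=5, g=6: +5·0.0833333° lon, +6·0.0416667° lat → SW at lon -161.583°, lat -46.75°.
Cell spans 0.0833333° lon × 0.0416667° lat.
west -161.5833, east -161.5000.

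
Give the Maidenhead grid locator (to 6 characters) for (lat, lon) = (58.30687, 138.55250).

PO98gh

Offset from 180°W / 90°S: lon 318.5525°, lat 148.3069°.
Field: lon ⌊318.5525/20⌋ = 15 → P; lat ⌊148.3069/10⌋ = 14 → O.
Square: lon ⌊18.5525/2⌋ = 9; lat ⌊8.3069/1⌋ = 8.
Subsquare: lon ⌊0.5525/0.0833333⌋ = 6 → g; lat ⌊0.3069/0.0416667⌋ = 7 → h.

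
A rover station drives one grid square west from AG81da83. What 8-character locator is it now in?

AG81da73

Longitude extended square 8; −1 → 7.
The latitude characters are unchanged.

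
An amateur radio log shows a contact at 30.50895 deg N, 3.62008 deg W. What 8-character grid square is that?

Add 180° to longitude and 90° to latitude: 176.37992, 120.50895.
Field (20°×10°, letters A–R): 176.37992/20 → 8 → I, 120.50895/10 → 12 → M; chars IM.
Square (2°×1°, digits 0–9): 16.37992/2 → 8, 0.50895/1 → 0; chars 80.
Subsquare (5′×2.5′, letters a–x): 0.37992/0.0833333 → 4 → e, 0.50895/0.0416667 → 12 → m; chars em.
Extended square (30″×15″, digits 0–9): 0.04659/0.00833333 → 5, 0.00895/0.00416667 → 2; chars 52.

IM80em52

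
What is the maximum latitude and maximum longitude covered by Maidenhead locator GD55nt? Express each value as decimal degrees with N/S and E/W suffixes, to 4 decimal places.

54.1667° S, 48.8333° W

Field G=6, D=3: +6·20° lon, +3·10° lat → SW at lon -60°, lat -60°.
Square 5, 5: +5·2° lon, +5·1° lat → SW at lon -50°, lat -55°.
Subsquare n=13, t=19: +13·0.0833333° lon, +19·0.0416667° lat → SW at lon -48.9167°, lat -54.2083°.
Cell spans 0.0833333° lon × 0.0416667° lat. NE corner is SW corner plus one full cell.
latitude 54.1667° S, longitude 48.8333° W.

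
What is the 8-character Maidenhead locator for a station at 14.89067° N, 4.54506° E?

Shift to the Maidenhead origin (180°W, 90°S): lon 184.54506, lat 104.89067.
Field: 184.54506/20 → 9 → J, 104.89067/10 → 10 → K; chars JK.
Square: 4.54506/2 → 2, 4.89067/1 → 4; chars 24.
Subsquare: 0.54506/0.0833333 → 6 → g, 0.89067/0.0416667 → 21 → v; chars gv.
Extended square: 0.04506/0.00833333 → 5, 0.01567/0.00416667 → 3; chars 53.

JK24gv53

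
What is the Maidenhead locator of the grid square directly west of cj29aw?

CJ19xw

Longitude subsquare a = 0; −1 → -1, wraps to 23 = x, carry into square.
Longitude square 2; −1 → 1.
The latitude characters are unchanged.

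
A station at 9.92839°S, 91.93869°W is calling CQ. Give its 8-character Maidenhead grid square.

EI40ab77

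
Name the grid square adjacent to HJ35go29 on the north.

HJ35gp20

Latitude extended square 9; +1 → 10, wraps to 0, carry into subsquare.
Latitude subsquare o = 14; +1 → 15 = p.
The longitude characters are unchanged.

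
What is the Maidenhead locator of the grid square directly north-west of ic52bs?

IC52at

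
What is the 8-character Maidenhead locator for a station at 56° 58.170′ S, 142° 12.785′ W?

BD83va47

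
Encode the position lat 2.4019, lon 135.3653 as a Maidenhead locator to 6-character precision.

PJ72qj

Offset from 180°W / 90°S: lon 315.3653°, lat 92.4019°.
Field (20°×10°, letters A–R): 315.3653/20 → 15 → P, 92.4019/10 → 9 → J; chars PJ.
Square (2°×1°, digits 0–9): 15.3653/2 → 7, 2.4019/1 → 2; chars 72.
Subsquare (5′×2.5′, letters a–x): 1.3653/0.0833333 → 16 → q, 0.4019/0.0416667 → 9 → j; chars qj.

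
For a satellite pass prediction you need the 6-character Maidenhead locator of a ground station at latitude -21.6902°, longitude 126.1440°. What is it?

Offset from 180°W / 90°S: lon 306.1440°, lat 68.3098°.
Field (20°×10°, letters A–R): 306.1440/20 → 15 → P, 68.3098/10 → 6 → G; chars PG.
Square (2°×1°, digits 0–9): 6.1440/2 → 3, 8.3098/1 → 8; chars 38.
Subsquare (5′×2.5′, letters a–x): 0.1440/0.0833333 → 1 → b, 0.3098/0.0416667 → 7 → h; chars bh.

PG38bh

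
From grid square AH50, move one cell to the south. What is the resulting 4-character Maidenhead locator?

AG59

Latitude square 0; −1 → -1, wraps to 9, carry into field.
Latitude field H = 7; −1 → 6 = G.
The longitude characters are unchanged.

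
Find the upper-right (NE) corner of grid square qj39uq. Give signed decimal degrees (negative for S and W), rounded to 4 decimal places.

9.7083, 147.7500

Field Q=16, J=9: +16·20° lon, +9·10° lat → SW at lon 140°, lat 0°.
Square 3, 9: +3·2° lon, +9·1° lat → SW at lon 146°, lat 9°.
Subsquare u=20, q=16: +20·0.0833333° lon, +16·0.0416667° lat → SW at lon 147.667°, lat 9.66667°.
Cell spans 0.0833333° lon × 0.0416667° lat. NE corner is SW corner plus one full cell.
latitude 9.7083, longitude 147.7500.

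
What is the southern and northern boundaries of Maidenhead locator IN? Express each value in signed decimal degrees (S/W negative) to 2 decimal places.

40.00, 50.00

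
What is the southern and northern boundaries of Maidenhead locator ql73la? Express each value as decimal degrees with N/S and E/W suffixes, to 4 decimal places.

23.0000° N, 23.0417° N

Field Q=16, L=11: +16·20° lon, +11·10° lat → SW at lon 140°, lat 20°.
Square 7, 3: +7·2° lon, +3·1° lat → SW at lon 154°, lat 23°.
Subsquare l=11, a=0: +11·0.0833333° lon, +0·0.0416667° lat → SW at lon 154.917°, lat 23°.
Cell spans 0.0833333° lon × 0.0416667° lat.
south 23.0000° N, north 23.0417° N.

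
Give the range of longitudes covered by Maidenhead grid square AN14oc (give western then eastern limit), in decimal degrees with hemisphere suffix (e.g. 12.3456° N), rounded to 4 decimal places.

Field A=0, N=13: +0·20° lon, +13·10° lat → SW at lon -180°, lat 40°.
Square 1, 4: +1·2° lon, +4·1° lat → SW at lon -178°, lat 44°.
Subsquare o=14, c=2: +14·0.0833333° lon, +2·0.0416667° lat → SW at lon -176.833°, lat 44.0833°.
Cell spans 0.0833333° lon × 0.0416667° lat.
west 176.8333° W, east 176.7500° W.

176.8333° W, 176.7500° W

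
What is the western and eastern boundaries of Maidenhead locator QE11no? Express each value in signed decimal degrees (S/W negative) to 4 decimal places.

143.0833, 143.1667

Field Q=16, E=4: +16·20° lon, +4·10° lat → SW at lon 140°, lat -50°.
Square 1, 1: +1·2° lon, +1·1° lat → SW at lon 142°, lat -49°.
Subsquare n=13, o=14: +13·0.0833333° lon, +14·0.0416667° lat → SW at lon 143.083°, lat -48.4167°.
Cell spans 0.0833333° lon × 0.0416667° lat.
west 143.0833, east 143.1667.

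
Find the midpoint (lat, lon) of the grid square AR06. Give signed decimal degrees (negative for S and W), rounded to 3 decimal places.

86.500, -179.000

Field A=0, R=17: +0·20° lon, +17·10° lat → SW at lon -180°, lat 80°.
Square 0, 6: +0·2° lon, +6·1° lat → SW at lon -180°, lat 86°.
Cell spans 2° lon × 1° lat. Centre is SW corner plus half of each.
latitude 86.500, longitude -179.000.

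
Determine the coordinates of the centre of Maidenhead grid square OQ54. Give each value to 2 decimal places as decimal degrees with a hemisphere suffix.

74.50° N, 111.00° E

Field O=14, Q=16: +14·20° lon, +16·10° lat → SW at lon 100°, lat 70°.
Square 5, 4: +5·2° lon, +4·1° lat → SW at lon 110°, lat 74°.
Cell spans 2° lon × 1° lat. Centre is SW corner plus half of each.
latitude 74.50° N, longitude 111.00° E.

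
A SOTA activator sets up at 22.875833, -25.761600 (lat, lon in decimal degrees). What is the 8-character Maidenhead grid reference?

HL72cv80

Shift to the Maidenhead origin (180°W, 90°S): lon 154.23840, lat 112.87583.
Field: lon ⌊154.23840/20⌋ = 7 → H; lat ⌊112.87583/10⌋ = 11 → L.
Square: lon ⌊14.23840/2⌋ = 7; lat ⌊2.87583/1⌋ = 2.
Subsquare: lon ⌊0.23840/0.0833333⌋ = 2 → c; lat ⌊0.87583/0.0416667⌋ = 21 → v.
Extended square: lon ⌊0.07173/0.00833333⌋ = 8; lat ⌊0.00083/0.00416667⌋ = 0.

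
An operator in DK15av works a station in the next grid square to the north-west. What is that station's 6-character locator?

Longitude subsquare a = 0; −1 → -1, wraps to 23 = x, carry into square.
Longitude square 1; −1 → 0.
Latitude subsquare v = 21; +1 → 22 = w.

DK05xw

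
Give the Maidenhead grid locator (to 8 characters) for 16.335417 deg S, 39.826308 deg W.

HH03cp09

Shift to the Maidenhead origin (180°W, 90°S): lon 140.17369, lat 73.66458.
Field: lon ⌊140.17369/20⌋ = 7 → H; lat ⌊73.66458/10⌋ = 7 → H.
Square: lon ⌊0.17369/2⌋ = 0; lat ⌊3.66458/1⌋ = 3.
Subsquare: lon ⌊0.17369/0.0833333⌋ = 2 → c; lat ⌊0.66458/0.0416667⌋ = 15 → p.
Extended square: lon ⌊0.00703/0.00833333⌋ = 0; lat ⌊0.03958/0.00416667⌋ = 9.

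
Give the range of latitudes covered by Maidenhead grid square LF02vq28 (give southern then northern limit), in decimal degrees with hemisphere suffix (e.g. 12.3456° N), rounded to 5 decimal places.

37.30000° S, 37.29583° S

Field L=11, F=5: +11·20° lon, +5·10° lat → SW at lon 40°, lat -40°.
Square 0, 2: +0·2° lon, +2·1° lat → SW at lon 40°, lat -38°.
Subsquare v=21, q=16: +21·0.0833333° lon, +16·0.0416667° lat → SW at lon 41.75°, lat -37.3333°.
Extended square 2, 8: +2·0.00833333° lon, +8·0.00416667° lat → SW at lon 41.7667°, lat -37.3°.
Cell spans 0.00833333° lon × 0.00416667° lat.
south 37.30000° S, north 37.29583° S.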